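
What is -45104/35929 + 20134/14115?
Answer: 86751526/507137835 ≈ 0.17106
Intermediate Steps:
-45104/35929 + 20134/14115 = 86751526/507137835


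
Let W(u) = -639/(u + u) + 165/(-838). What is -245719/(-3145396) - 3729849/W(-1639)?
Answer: 2685581286881901219/1412282804 ≈ 1.9016e+9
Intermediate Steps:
W(u) = -165/838 - 639/(2*u) (W(u) = -639*1/(2*u) + 165*(-1/838) = -639/(2*u) - 165/838 = -165/838 - 639/(2*u))
-245719/(-3145396) - 3729849/W(-1639) = -245719/(-3145396) - 3729849*(-1373482/(3*(-89247 - 55*(-1639)))) = -245719*(-1/3145396) - 3729849*(-1373482/(3*(-89247 + 90145))) = 245719/3145396 - 3729849/((3/838)*(-1/1639)*898) = 245719/3145396 - 3729849/(-1347/686741) = 245719/3145396 - 3729849*(-686741/1347) = 245719/3145396 + 853813410703/449 = 2685581286881901219/1412282804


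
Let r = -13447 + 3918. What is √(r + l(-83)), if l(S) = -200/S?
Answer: I*√65628681/83 ≈ 97.604*I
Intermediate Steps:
r = -9529
√(r + l(-83)) = √(-9529 - 200/(-83)) = √(-9529 - 200*(-1/83)) = √(-9529 + 200/83) = √(-790707/83) = I*√65628681/83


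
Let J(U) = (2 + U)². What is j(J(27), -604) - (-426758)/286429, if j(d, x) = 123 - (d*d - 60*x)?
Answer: -212930318984/286429 ≈ -7.4340e+5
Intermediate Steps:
j(d, x) = 123 - d² + 60*x (j(d, x) = 123 - (d² - 60*x) = 123 + (-d² + 60*x) = 123 - d² + 60*x)
j(J(27), -604) - (-426758)/286429 = (123 - ((2 + 27)²)² + 60*(-604)) - (-426758)/286429 = (123 - (29²)² - 36240) - (-426758)/286429 = (123 - 1*841² - 36240) - 1*(-426758/286429) = (123 - 1*707281 - 36240) + 426758/286429 = (123 - 707281 - 36240) + 426758/286429 = -743398 + 426758/286429 = -212930318984/286429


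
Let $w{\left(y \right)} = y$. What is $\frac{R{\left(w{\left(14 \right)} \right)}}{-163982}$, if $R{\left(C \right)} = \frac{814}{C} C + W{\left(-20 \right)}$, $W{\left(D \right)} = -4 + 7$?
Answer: $- \frac{817}{163982} \approx -0.0049823$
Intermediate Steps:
$W{\left(D \right)} = 3$
$R{\left(C \right)} = 817$ ($R{\left(C \right)} = \frac{814}{C} C + 3 = 814 + 3 = 817$)
$\frac{R{\left(w{\left(14 \right)} \right)}}{-163982} = \frac{817}{-163982} = 817 \left(- \frac{1}{163982}\right) = - \frac{817}{163982}$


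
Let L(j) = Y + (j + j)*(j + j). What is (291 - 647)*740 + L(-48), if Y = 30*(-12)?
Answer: -254584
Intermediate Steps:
Y = -360
L(j) = -360 + 4*j² (L(j) = -360 + (j + j)*(j + j) = -360 + (2*j)*(2*j) = -360 + 4*j²)
(291 - 647)*740 + L(-48) = (291 - 647)*740 + (-360 + 4*(-48)²) = -356*740 + (-360 + 4*2304) = -263440 + (-360 + 9216) = -263440 + 8856 = -254584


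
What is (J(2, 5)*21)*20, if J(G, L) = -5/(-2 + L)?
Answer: -700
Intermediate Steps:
(J(2, 5)*21)*20 = (-5/(-2 + 5)*21)*20 = (-5/3*21)*20 = (-5*1/3*21)*20 = -5/3*21*20 = -35*20 = -700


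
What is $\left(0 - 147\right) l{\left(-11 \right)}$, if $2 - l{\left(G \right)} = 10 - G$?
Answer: $2793$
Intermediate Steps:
$l{\left(G \right)} = -8 + G$ ($l{\left(G \right)} = 2 - \left(10 - G\right) = 2 + \left(-10 + G\right) = -8 + G$)
$\left(0 - 147\right) l{\left(-11 \right)} = \left(0 - 147\right) \left(-8 - 11\right) = \left(-147\right) \left(-19\right) = 2793$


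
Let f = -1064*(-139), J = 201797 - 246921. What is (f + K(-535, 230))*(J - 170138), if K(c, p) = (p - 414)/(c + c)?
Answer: -17032487786424/535 ≈ -3.1836e+10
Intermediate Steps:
J = -45124
f = 147896
K(c, p) = (-414 + p)/(2*c) (K(c, p) = (-414 + p)/((2*c)) = (-414 + p)*(1/(2*c)) = (-414 + p)/(2*c))
(f + K(-535, 230))*(J - 170138) = (147896 + (½)*(-414 + 230)/(-535))*(-45124 - 170138) = (147896 + (½)*(-1/535)*(-184))*(-215262) = (147896 + 92/535)*(-215262) = (79124452/535)*(-215262) = -17032487786424/535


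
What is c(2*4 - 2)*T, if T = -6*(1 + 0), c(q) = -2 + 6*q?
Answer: -204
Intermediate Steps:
T = -6 (T = -6*1 = -6)
c(2*4 - 2)*T = (-2 + 6*(2*4 - 2))*(-6) = (-2 + 6*(8 - 2))*(-6) = (-2 + 6*6)*(-6) = (-2 + 36)*(-6) = 34*(-6) = -204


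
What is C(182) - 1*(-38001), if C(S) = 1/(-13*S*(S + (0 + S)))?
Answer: 32727373223/861224 ≈ 38001.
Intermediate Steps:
C(S) = -1/(26*S²) (C(S) = 1/(-13*S*(S + S)) = 1/(-13*S*2*S) = 1/(-26*S²) = -1/(26*S²))
C(182) - 1*(-38001) = -1/26/182² - 1*(-38001) = -1/26*1/33124 + 38001 = -1/861224 + 38001 = 32727373223/861224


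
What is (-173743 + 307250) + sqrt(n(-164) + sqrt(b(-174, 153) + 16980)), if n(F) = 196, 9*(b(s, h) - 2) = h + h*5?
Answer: 133507 + sqrt(196 + 2*sqrt(4271)) ≈ 1.3353e+5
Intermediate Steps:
b(s, h) = 2 + 2*h/3 (b(s, h) = 2 + (h + h*5)/9 = 2 + (h + 5*h)/9 = 2 + (6*h)/9 = 2 + 2*h/3)
(-173743 + 307250) + sqrt(n(-164) + sqrt(b(-174, 153) + 16980)) = (-173743 + 307250) + sqrt(196 + sqrt((2 + (2/3)*153) + 16980)) = 133507 + sqrt(196 + sqrt((2 + 102) + 16980)) = 133507 + sqrt(196 + sqrt(104 + 16980)) = 133507 + sqrt(196 + sqrt(17084)) = 133507 + sqrt(196 + 2*sqrt(4271))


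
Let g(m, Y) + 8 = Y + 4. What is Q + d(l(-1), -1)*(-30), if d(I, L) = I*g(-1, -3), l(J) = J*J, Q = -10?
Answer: 200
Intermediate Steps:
g(m, Y) = -4 + Y (g(m, Y) = -8 + (Y + 4) = -8 + (4 + Y) = -4 + Y)
l(J) = J²
d(I, L) = -7*I (d(I, L) = I*(-4 - 3) = I*(-7) = -7*I)
Q + d(l(-1), -1)*(-30) = -10 - 7*(-1)²*(-30) = -10 - 7*1*(-30) = -10 - 7*(-30) = -10 + 210 = 200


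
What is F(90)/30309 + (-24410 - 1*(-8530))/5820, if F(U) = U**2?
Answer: -7236082/2939973 ≈ -2.4613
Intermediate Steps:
F(90)/30309 + (-24410 - 1*(-8530))/5820 = 90**2/30309 + (-24410 - 1*(-8530))/5820 = 8100*(1/30309) + (-24410 + 8530)*(1/5820) = 2700/10103 - 15880*1/5820 = 2700/10103 - 794/291 = -7236082/2939973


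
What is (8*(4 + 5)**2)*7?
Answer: 4536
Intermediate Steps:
(8*(4 + 5)**2)*7 = (8*9**2)*7 = (8*81)*7 = 648*7 = 4536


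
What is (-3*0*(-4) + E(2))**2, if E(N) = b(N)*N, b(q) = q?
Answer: 16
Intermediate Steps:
E(N) = N**2 (E(N) = N*N = N**2)
(-3*0*(-4) + E(2))**2 = (-3*0*(-4) + 2**2)**2 = (0*(-4) + 4)**2 = (0 + 4)**2 = 4**2 = 16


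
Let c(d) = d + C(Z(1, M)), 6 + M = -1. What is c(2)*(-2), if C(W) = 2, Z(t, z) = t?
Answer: -8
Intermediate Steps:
M = -7 (M = -6 - 1 = -7)
c(d) = 2 + d (c(d) = d + 2 = 2 + d)
c(2)*(-2) = (2 + 2)*(-2) = 4*(-2) = -8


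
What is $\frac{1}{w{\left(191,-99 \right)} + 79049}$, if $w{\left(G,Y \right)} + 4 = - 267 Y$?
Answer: $\frac{1}{105478} \approx 9.4806 \cdot 10^{-6}$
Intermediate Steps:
$w{\left(G,Y \right)} = -4 - 267 Y$
$\frac{1}{w{\left(191,-99 \right)} + 79049} = \frac{1}{\left(-4 - -26433\right) + 79049} = \frac{1}{\left(-4 + 26433\right) + 79049} = \frac{1}{26429 + 79049} = \frac{1}{105478}$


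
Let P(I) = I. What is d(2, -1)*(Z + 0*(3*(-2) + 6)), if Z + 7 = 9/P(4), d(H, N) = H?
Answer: -19/2 ≈ -9.5000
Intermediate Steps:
Z = -19/4 (Z = -7 + 9/4 = -19/4 ≈ -4.7500)
d(2, -1)*(Z + 0*(3*(-2) + 6)) = 2*(-19/4 + 0*(3*(-2) + 6)) = 2*(-19/4 + 0*(-6 + 6)) = 2*(-19/4 + 0*0) = 2*(-19/4 + 0) = 2*(-19/4) = -19/2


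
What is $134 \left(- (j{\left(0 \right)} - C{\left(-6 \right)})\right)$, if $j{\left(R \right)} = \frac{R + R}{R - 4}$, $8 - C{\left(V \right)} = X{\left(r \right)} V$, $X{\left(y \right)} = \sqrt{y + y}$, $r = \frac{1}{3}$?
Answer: $1072 + 268 \sqrt{6} \approx 1728.5$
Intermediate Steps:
$r = \frac{1}{3} \approx 0.33333$
$X{\left(y \right)} = \sqrt{2} \sqrt{y}$ ($X{\left(y \right)} = \sqrt{2 y} = \sqrt{2} \sqrt{y}$)
$C{\left(V \right)} = 8 - \frac{V \sqrt{6}}{3}$ ($C{\left(V \right)} = 8 - \frac{\sqrt{2}}{\sqrt{3}} V = 8 - \sqrt{2} \frac{\sqrt{3}}{3} V = 8 - \frac{\sqrt{6}}{3} V = 8 - \frac{V \sqrt{6}}{3}$)
$j{\left(R \right)} = \frac{2 R}{-4 + R}$
$134 \left(- (j{\left(0 \right)} - C{\left(-6 \right)})\right) = 134 \left(- (2 \cdot 0 \frac{1}{-4 + 0} - \left(8 - - 2 \sqrt{6}\right))\right) = 134 \left(- (2 \cdot 0 \frac{1}{-4} - \left(8 + 2 \sqrt{6}\right))\right) = 134 \left(- (2 \cdot 0 \left(- \frac{1}{4}\right) - \left(8 + 2 \sqrt{6}\right))\right) = 134 \left(- (0 - \left(8 + 2 \sqrt{6}\right))\right) = 134 \left(- (-8 - 2 \sqrt{6})\right) = 134 \left(8 + 2 \sqrt{6}\right) = 1072 + 268 \sqrt{6}$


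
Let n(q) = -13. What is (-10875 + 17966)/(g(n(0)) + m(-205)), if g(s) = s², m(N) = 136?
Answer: 7091/305 ≈ 23.249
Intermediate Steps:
(-10875 + 17966)/(g(n(0)) + m(-205)) = (-10875 + 17966)/((-13)² + 136) = 7091/(169 + 136) = 7091/305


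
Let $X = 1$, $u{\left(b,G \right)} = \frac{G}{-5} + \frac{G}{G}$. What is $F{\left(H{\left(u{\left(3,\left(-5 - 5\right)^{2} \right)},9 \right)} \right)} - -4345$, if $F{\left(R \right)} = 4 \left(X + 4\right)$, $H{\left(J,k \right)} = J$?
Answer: $4365$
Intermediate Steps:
$u{\left(b,G \right)} = 1 - \frac{G}{5}$ ($u{\left(b,G \right)} = G \left(- \frac{1}{5}\right) + 1 = - \frac{G}{5} + 1 = 1 - \frac{G}{5}$)
$F{\left(R \right)} = 20$ ($F{\left(R \right)} = 4 \left(1 + 4\right) = 4 \cdot 5 = 20$)
$F{\left(H{\left(u{\left(3,\left(-5 - 5\right)^{2} \right)},9 \right)} \right)} - -4345 = 20 - -4345 = 20 + 4345 = 4365$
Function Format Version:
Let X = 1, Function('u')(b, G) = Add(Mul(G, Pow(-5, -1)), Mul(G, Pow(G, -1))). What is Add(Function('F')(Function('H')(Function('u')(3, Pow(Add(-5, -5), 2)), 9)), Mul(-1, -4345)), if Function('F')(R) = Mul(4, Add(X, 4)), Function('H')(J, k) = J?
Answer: 4365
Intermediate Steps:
Function('u')(b, G) = Add(1, Mul(Rational(-1, 5), G)) (Function('u')(b, G) = Add(Mul(G, Rational(-1, 5)), 1) = Add(Mul(Rational(-1, 5), G), 1) = Add(1, Mul(Rational(-1, 5), G)))
Function('F')(R) = 20 (Function('F')(R) = Mul(4, Add(1, 4)) = Mul(4, 5) = 20)
Add(Function('F')(Function('H')(Function('u')(3, Pow(Add(-5, -5), 2)), 9)), Mul(-1, -4345)) = Add(20, Mul(-1, -4345)) = Add(20, 4345) = 4365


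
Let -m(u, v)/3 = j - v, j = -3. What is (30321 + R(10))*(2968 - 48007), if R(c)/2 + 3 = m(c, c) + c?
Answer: -1369771107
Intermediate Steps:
m(u, v) = 9 + 3*v (m(u, v) = -3*(-3 - v) = 9 + 3*v)
R(c) = 12 + 8*c (R(c) = -6 + 2*((9 + 3*c) + c) = -6 + 2*(9 + 4*c) = -6 + (18 + 8*c) = 12 + 8*c)
(30321 + R(10))*(2968 - 48007) = (30321 + (12 + 8*10))*(2968 - 48007) = (30321 + (12 + 80))*(-45039) = (30321 + 92)*(-45039) = 30413*(-45039) = -1369771107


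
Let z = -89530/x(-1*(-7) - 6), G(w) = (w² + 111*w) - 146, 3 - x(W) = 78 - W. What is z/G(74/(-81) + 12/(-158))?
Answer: -52371470079/11032075474 ≈ -4.7472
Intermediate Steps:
x(W) = -75 + W (x(W) = 3 - (78 - W) = 3 + (-78 + W) = -75 + W)
G(w) = -146 + w² + 111*w
z = 44765/37 (z = -89530/(-75 + (-1*(-7) - 6)) = -89530/(-75 + (7 - 6)) = -89530/(-75 + 1) = -89530/(-74) = -89530*(-1/74) = 44765/37 ≈ 1209.9)
z/G(74/(-81) + 12/(-158)) = 44765/(37*(-146 + (74/(-81) + 12/(-158))² + 111*(74/(-81) + 12/(-158)))) = 44765/(37*(-146 + (74*(-1/81) + 12*(-1/158))² + 111*(74*(-1/81) + 12*(-1/158)))) = 44765/(37*(-146 + (-74/81 - 6/79)² + 111*(-74/81 - 6/79))) = 44765/(37*(-146 + (-6332/6399)² + 111*(-6332/6399))) = 44765/(37*(-146 + 40094224/40947201 - 234284/2133)) = 44765/(37*(-10435747070/40947201)) = (44765/37)*(-40947201/10435747070) = -52371470079/11032075474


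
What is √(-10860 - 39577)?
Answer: I*√50437 ≈ 224.58*I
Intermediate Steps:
√(-10860 - 39577) = √(-50437) = I*√50437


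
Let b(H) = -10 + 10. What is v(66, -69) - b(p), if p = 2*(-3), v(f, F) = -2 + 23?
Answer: 21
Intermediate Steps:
v(f, F) = 21
p = -6
b(H) = 0
v(66, -69) - b(p) = 21 - 1*0 = 21 + 0 = 21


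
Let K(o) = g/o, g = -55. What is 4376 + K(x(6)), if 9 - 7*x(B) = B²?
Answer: 118537/27 ≈ 4390.3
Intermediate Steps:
x(B) = 9/7 - B²/7
K(o) = -55/o
4376 + K(x(6)) = 4376 - 55/(9/7 - ⅐*6²) = 4376 - 55/(9/7 - ⅐*36) = 4376 - 55/(9/7 - 36/7) = 4376 - 55/(-27/7) = 4376 - 55*(-7/27) = 4376 + 385/27 = 118537/27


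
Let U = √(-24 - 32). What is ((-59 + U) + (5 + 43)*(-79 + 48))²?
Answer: 2393153 - 6188*I*√14 ≈ 2.3932e+6 - 23153.0*I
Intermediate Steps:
U = 2*I*√14 (U = √(-56) = 2*I*√14 ≈ 7.4833*I)
((-59 + U) + (5 + 43)*(-79 + 48))² = ((-59 + 2*I*√14) + (5 + 43)*(-79 + 48))² = ((-59 + 2*I*√14) + 48*(-31))² = ((-59 + 2*I*√14) - 1488)² = (-1547 + 2*I*√14)²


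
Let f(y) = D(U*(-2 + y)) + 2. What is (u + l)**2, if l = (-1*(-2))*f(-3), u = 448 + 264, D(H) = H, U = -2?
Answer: 541696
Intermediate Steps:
u = 712
f(y) = 6 - 2*y (f(y) = -2*(-2 + y) + 2 = (4 - 2*y) + 2 = 6 - 2*y)
l = 24 (l = (-1*(-2))*(6 - 2*(-3)) = 2*(6 + 6) = 2*12 = 24)
(u + l)**2 = (712 + 24)**2 = 736**2 = 541696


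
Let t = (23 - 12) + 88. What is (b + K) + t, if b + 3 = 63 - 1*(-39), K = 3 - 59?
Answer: 142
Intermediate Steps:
K = -56
b = 99 (b = -3 + (63 - 1*(-39)) = -3 + (63 + 39) = -3 + 102 = 99)
t = 99 (t = 11 + 88 = 99)
(b + K) + t = (99 - 56) + 99 = 43 + 99 = 142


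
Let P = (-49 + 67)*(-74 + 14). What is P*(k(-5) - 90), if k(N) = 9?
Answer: 87480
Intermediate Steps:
P = -1080 (P = 18*(-60) = -1080)
P*(k(-5) - 90) = -1080*(9 - 90) = -1080*(-81) = 87480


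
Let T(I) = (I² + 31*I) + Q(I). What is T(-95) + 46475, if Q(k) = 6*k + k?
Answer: 51890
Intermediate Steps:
Q(k) = 7*k
T(I) = I² + 38*I (T(I) = (I² + 31*I) + 7*I = I² + 38*I)
T(-95) + 46475 = -95*(38 - 95) + 46475 = -95*(-57) + 46475 = 5415 + 46475 = 51890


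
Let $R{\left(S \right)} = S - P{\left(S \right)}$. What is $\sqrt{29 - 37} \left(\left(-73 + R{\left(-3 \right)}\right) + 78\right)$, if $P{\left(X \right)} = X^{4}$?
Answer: $- 158 i \sqrt{2} \approx - 223.45 i$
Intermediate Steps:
$R{\left(S \right)} = S - S^{4}$
$\sqrt{29 - 37} \left(\left(-73 + R{\left(-3 \right)}\right) + 78\right) = \sqrt{29 - 37} \left(\left(-73 - 84\right) + 78\right) = \sqrt{-8} \left(\left(-73 - 84\right) + 78\right) = 2 i \sqrt{2} \left(\left(-73 - 84\right) + 78\right) = 2 i \sqrt{2} \left(-157 + 78\right) = 2 i \sqrt{2} \left(-79\right) = - 158 i \sqrt{2}$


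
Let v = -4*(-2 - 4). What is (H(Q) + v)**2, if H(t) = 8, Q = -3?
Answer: 1024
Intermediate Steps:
v = 24 (v = -4*(-6) = 24)
(H(Q) + v)**2 = (8 + 24)**2 = 32**2 = 1024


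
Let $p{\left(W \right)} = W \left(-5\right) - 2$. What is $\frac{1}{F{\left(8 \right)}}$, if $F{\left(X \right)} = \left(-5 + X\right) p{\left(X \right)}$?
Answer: $- \frac{1}{126} \approx -0.0079365$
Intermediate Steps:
$p{\left(W \right)} = -2 - 5 W$ ($p{\left(W \right)} = - 5 W - 2 = -2 - 5 W$)
$F{\left(X \right)} = \left(-5 + X\right) \left(-2 - 5 X\right)$
$\frac{1}{F{\left(8 \right)}} = \frac{1}{\left(-1\right) \left(-5 + 8\right) \left(2 + 5 \cdot 8\right)} = \frac{1}{\left(-1\right) 3 \left(2 + 40\right)} = \frac{1}{\left(-1\right) 3 \cdot 42} = \frac{1}{-126} = - \frac{1}{126}$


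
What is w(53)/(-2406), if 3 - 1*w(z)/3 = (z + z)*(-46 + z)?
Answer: 739/802 ≈ 0.92145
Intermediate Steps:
w(z) = 9 - 6*z*(-46 + z) (w(z) = 9 - 3*(z + z)*(-46 + z) = 9 - 3*2*z*(-46 + z) = 9 - 6*z*(-46 + z))
w(53)/(-2406) = (9 - 6*53**2 + 276*53)/(-2406) = (9 - 6*2809 + 14628)*(-1/2406) = (9 - 16854 + 14628)*(-1/2406) = -2217*(-1/2406) = 739/802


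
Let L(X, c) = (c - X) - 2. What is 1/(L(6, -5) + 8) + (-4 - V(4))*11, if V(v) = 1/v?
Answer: -939/20 ≈ -46.950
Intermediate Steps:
L(X, c) = -2 + c - X
1/(L(6, -5) + 8) + (-4 - V(4))*11 = 1/((-2 - 5 - 1*6) + 8) + (-4 - 1/4)*11 = 1/((-2 - 5 - 6) + 8) + (-4 - 1*¼)*11 = 1/(-13 + 8) + (-4 - ¼)*11 = 1/(-5) - 17/4*11 = -⅕ - 187/4 = -939/20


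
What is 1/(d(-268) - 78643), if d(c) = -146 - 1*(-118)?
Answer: -1/78671 ≈ -1.2711e-5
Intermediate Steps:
d(c) = -28 (d(c) = -146 + 118 = -28)
1/(d(-268) - 78643) = 1/(-28 - 78643) = 1/(-78671) = -1/78671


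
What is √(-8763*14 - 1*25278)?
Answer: 6*I*√4110 ≈ 384.66*I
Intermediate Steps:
√(-8763*14 - 1*25278) = √(-122682 - 25278) = √(-147960) = 6*I*√4110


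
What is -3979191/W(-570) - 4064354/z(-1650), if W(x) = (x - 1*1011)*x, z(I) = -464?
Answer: 9840934273/1124040 ≈ 8755.0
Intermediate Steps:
W(x) = x*(-1011 + x) (W(x) = (x - 1011)*x = (-1011 + x)*x = x*(-1011 + x))
-3979191/W(-570) - 4064354/z(-1650) = -3979191*(-1/(570*(-1011 - 570))) - 4064354/(-464) = -3979191/((-570*(-1581))) - 4064354*(-1/464) = -3979191/901170 + 2032177/232 = -3979191*1/901170 + 2032177/232 = -42787/9690 + 2032177/232 = 9840934273/1124040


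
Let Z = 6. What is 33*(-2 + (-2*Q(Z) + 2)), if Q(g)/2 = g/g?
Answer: -132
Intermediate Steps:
Q(g) = 2 (Q(g) = 2*(g/g) = 2*1 = 2)
33*(-2 + (-2*Q(Z) + 2)) = 33*(-2 + (-2*2 + 2)) = 33*(-2 + (-4 + 2)) = 33*(-2 - 2) = 33*(-4) = -132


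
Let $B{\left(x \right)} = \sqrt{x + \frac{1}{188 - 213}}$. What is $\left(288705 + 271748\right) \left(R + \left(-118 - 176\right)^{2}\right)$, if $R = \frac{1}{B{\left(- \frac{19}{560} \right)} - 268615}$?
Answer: $\frac{9787063635710738708284156}{202031251030207} - \frac{33627180 i \sqrt{161}}{202031251030207} \approx 4.8443 \cdot 10^{10} - 2.112 \cdot 10^{-6} i$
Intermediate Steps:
$B{\left(x \right)} = \sqrt{- \frac{1}{25} + x}$ ($B{\left(x \right)} = \sqrt{x + \frac{1}{-25}} = \sqrt{x - \frac{1}{25}} = \sqrt{- \frac{1}{25} + x}$)
$R = \frac{1}{-268615 + \frac{3 i \sqrt{161}}{140}}$ ($R = \frac{1}{\frac{\sqrt{-1 + 25 \left(- \frac{19}{560}\right)}}{5} - 268615} = \frac{1}{\frac{\sqrt{-1 - \frac{95}{112}}}{5} - 268615} = \frac{1}{\frac{\sqrt{- \frac{207}{112}}}{5} - 268615} = \frac{1}{\frac{\frac{3}{28} i \sqrt{161}}{5} - 268615} = \frac{1}{\frac{3 i \sqrt{161}}{140} - 268615} = \frac{1}{-268615 + \frac{3 i \sqrt{161}}{140}} \approx -3.7228 \cdot 10^{-6} - 4.0 \cdot 10^{-12} i$)
$\left(288705 + 271748\right) \left(R + \left(-118 - 176\right)^{2}\right) = \left(288705 + 271748\right) \left(\left(- \frac{752122000}{202031251030207} - \frac{60 i \sqrt{161}}{202031251030207}\right) + \left(-118 - 176\right)^{2}\right) = 560453 \left(\left(- \frac{752122000}{202031251030207} - \frac{60 i \sqrt{161}}{202031251030207}\right) + \left(-294\right)^{2}\right) = 560453 \left(\left(- \frac{752122000}{202031251030207} - \frac{60 i \sqrt{161}}{202031251030207}\right) + 86436\right) = 560453 \left(\frac{17462773213294850252}{202031251030207} - \frac{60 i \sqrt{161}}{202031251030207}\right) = \frac{9787063635710738708284156}{202031251030207} - \frac{33627180 i \sqrt{161}}{202031251030207}$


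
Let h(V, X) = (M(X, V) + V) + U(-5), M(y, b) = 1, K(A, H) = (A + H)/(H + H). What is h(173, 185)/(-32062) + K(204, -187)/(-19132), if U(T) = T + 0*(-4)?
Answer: -35550357/6747512024 ≈ -0.0052687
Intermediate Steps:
K(A, H) = (A + H)/(2*H) (K(A, H) = (A + H)/((2*H)) = (A + H)*(1/(2*H)) = (A + H)/(2*H))
U(T) = T (U(T) = T + 0 = T)
h(V, X) = -4 + V (h(V, X) = (1 + V) - 5 = -4 + V)
h(173, 185)/(-32062) + K(204, -187)/(-19132) = (-4 + 173)/(-32062) + ((½)*(204 - 187)/(-187))/(-19132) = 169*(-1/32062) + ((½)*(-1/187)*17)*(-1/19132) = -169/32062 - 1/22*(-1/19132) = -169/32062 + 1/420904 = -35550357/6747512024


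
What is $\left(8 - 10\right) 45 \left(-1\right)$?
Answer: $90$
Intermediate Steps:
$\left(8 - 10\right) 45 \left(-1\right) = \left(-2\right) 45 \left(-1\right) = \left(-90\right) \left(-1\right) = 90$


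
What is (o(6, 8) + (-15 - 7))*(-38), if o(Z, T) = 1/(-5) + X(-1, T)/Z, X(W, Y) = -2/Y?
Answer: 50711/60 ≈ 845.18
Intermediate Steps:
o(Z, T) = -1/5 - 2/(T*Z) (o(Z, T) = 1/(-5) + (-2/T)/Z = 1*(-1/5) - 2/(T*Z) = -1/5 - 2/(T*Z))
(o(6, 8) + (-15 - 7))*(-38) = ((-1/5 - 2/(8*6)) + (-15 - 7))*(-38) = ((-1/5 - 2*1/8*1/6) - 22)*(-38) = ((-1/5 - 1/24) - 22)*(-38) = (-29/120 - 22)*(-38) = -2669/120*(-38) = 50711/60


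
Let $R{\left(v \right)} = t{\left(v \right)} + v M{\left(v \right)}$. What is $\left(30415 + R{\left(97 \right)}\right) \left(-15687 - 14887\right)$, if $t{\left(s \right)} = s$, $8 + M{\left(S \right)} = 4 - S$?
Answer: $-633340410$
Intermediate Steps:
$M{\left(S \right)} = -4 - S$ ($M{\left(S \right)} = -8 - \left(-4 + S\right) = -4 - S$)
$R{\left(v \right)} = v + v \left(-4 - v\right)$
$\left(30415 + R{\left(97 \right)}\right) \left(-15687 - 14887\right) = \left(30415 + 97 \left(-3 - 97\right)\right) \left(-15687 - 14887\right) = \left(30415 + 97 \left(-3 - 97\right)\right) \left(-30574\right) = \left(30415 + 97 \left(-100\right)\right) \left(-30574\right) = \left(30415 - 9700\right) \left(-30574\right) = 20715 \left(-30574\right) = -633340410$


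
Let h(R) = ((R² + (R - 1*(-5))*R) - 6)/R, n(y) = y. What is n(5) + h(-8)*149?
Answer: -6089/4 ≈ -1522.3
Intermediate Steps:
h(R) = (-6 + R² + R*(5 + R))/R (h(R) = ((R² + (R + 5)*R) - 6)/R = ((R² + (5 + R)*R) - 6)/R = ((R² + R*(5 + R)) - 6)/R = (-6 + R² + R*(5 + R))/R)
n(5) + h(-8)*149 = 5 + (5 - 6/(-8) + 2*(-8))*149 = 5 + (5 - 6*(-⅛) - 16)*149 = 5 + (5 + ¾ - 16)*149 = 5 - 41/4*149 = 5 - 6109/4 = -6089/4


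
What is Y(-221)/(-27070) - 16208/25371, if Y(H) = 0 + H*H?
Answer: -1677895571/686792970 ≈ -2.4431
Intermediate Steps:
Y(H) = H² (Y(H) = 0 + H² = H²)
Y(-221)/(-27070) - 16208/25371 = (-221)²/(-27070) - 16208/25371 = 48841*(-1/27070) - 16208*1/25371 = -48841/27070 - 16208/25371 = -1677895571/686792970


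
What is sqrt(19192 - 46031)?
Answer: I*sqrt(26839) ≈ 163.83*I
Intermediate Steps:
sqrt(19192 - 46031) = sqrt(-26839) = I*sqrt(26839)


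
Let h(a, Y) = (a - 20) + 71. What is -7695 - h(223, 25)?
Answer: -7969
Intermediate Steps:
h(a, Y) = 51 + a (h(a, Y) = (-20 + a) + 71 = 51 + a)
-7695 - h(223, 25) = -7695 - (51 + 223) = -7695 - 1*274 = -7695 - 274 = -7969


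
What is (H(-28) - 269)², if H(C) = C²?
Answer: 265225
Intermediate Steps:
(H(-28) - 269)² = ((-28)² - 269)² = (784 - 269)² = 515² = 265225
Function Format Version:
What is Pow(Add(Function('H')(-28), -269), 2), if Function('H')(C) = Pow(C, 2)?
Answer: 265225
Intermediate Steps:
Pow(Add(Function('H')(-28), -269), 2) = Pow(Add(Pow(-28, 2), -269), 2) = Pow(Add(784, -269), 2) = Pow(515, 2) = 265225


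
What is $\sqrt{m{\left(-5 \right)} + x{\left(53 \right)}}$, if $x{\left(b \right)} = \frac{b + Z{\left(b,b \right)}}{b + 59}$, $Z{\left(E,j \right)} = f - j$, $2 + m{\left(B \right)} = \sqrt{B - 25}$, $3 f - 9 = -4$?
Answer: $\frac{\sqrt{-14007 + 7056 i \sqrt{30}}}{84} \approx 1.3858 + 1.9762 i$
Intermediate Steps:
$f = \frac{5}{3}$ ($f = 3 + \frac{1}{3} \left(-4\right) = 3 - \frac{4}{3} = \frac{5}{3} \approx 1.6667$)
$m{\left(B \right)} = -2 + \sqrt{-25 + B}$ ($m{\left(B \right)} = -2 + \sqrt{B - 25} = -2 + \sqrt{-25 + B}$)
$Z{\left(E,j \right)} = \frac{5}{3} - j$
$x{\left(b \right)} = \frac{5}{3 \left(59 + b\right)}$ ($x{\left(b \right)} = \frac{b - \left(- \frac{5}{3} + b\right)}{b + 59} = \frac{5}{3 \left(59 + b\right)}$)
$\sqrt{m{\left(-5 \right)} + x{\left(53 \right)}} = \sqrt{\left(-2 + \sqrt{-25 - 5}\right) + \frac{5}{3 \left(59 + 53\right)}} = \sqrt{\left(-2 + \sqrt{-30}\right) + \frac{5}{3 \cdot 112}} = \sqrt{\left(-2 + i \sqrt{30}\right) + \frac{5}{3} \cdot \frac{1}{112}} = \sqrt{\left(-2 + i \sqrt{30}\right) + \frac{5}{336}} = \sqrt{- \frac{667}{336} + i \sqrt{30}}$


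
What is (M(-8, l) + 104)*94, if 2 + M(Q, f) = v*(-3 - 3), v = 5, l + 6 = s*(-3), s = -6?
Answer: 6768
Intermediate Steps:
l = 12 (l = -6 - 6*(-3) = -6 + 18 = 12)
M(Q, f) = -32 (M(Q, f) = -2 + 5*(-3 - 3) = -2 + 5*(-6) = -2 - 30 = -32)
(M(-8, l) + 104)*94 = (-32 + 104)*94 = 72*94 = 6768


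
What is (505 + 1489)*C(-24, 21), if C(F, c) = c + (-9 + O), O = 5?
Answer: 33898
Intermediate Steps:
C(F, c) = -4 + c (C(F, c) = c + (-9 + 5) = c - 4 = -4 + c)
(505 + 1489)*C(-24, 21) = (505 + 1489)*(-4 + 21) = 1994*17 = 33898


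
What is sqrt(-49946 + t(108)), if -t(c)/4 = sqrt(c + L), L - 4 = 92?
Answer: sqrt(-49946 - 8*sqrt(51)) ≈ 223.61*I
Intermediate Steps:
L = 96 (L = 4 + 92 = 96)
t(c) = -4*sqrt(96 + c) (t(c) = -4*sqrt(c + 96) = -4*sqrt(96 + c))
sqrt(-49946 + t(108)) = sqrt(-49946 - 4*sqrt(96 + 108)) = sqrt(-49946 - 8*sqrt(51))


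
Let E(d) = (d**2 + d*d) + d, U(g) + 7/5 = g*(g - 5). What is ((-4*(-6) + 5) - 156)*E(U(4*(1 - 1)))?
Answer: -8001/25 ≈ -320.04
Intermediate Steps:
U(g) = -7/5 + g*(-5 + g) (U(g) = -7/5 + g*(g - 5) = -7/5 + g*(-5 + g))
E(d) = d + 2*d**2 (E(d) = (d**2 + d**2) + d = 2*d**2 + d = d + 2*d**2)
((-4*(-6) + 5) - 156)*E(U(4*(1 - 1))) = ((-4*(-6) + 5) - 156)*((-7/5 + (4*(1 - 1))**2 - 20*(1 - 1))*(1 + 2*(-7/5 + (4*(1 - 1))**2 - 20*(1 - 1)))) = ((24 + 5) - 156)*((-7/5 + (4*0)**2 - 20*0)*(1 + 2*(-7/5 + (4*0)**2 - 20*0))) = (29 - 156)*((-7/5 + 0**2 - 5*0)*(1 + 2*(-7/5 + 0**2 - 5*0))) = -127*(-7/5 + 0 + 0)*(1 + 2*(-7/5 + 0 + 0)) = -(-889)*(1 + 2*(-7/5))/5 = -(-889)*(1 - 14/5)/5 = -(-889)*(-9)/(5*5) = -127*63/25 = -8001/25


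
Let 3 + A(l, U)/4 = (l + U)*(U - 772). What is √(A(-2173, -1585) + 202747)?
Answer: √35633159 ≈ 5969.4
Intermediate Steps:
A(l, U) = -12 + 4*(-772 + U)*(U + l) (A(l, U) = -12 + 4*((l + U)*(U - 772)) = -12 + 4*((U + l)*(-772 + U)) = -12 + 4*((-772 + U)*(U + l)) = -12 + 4*(-772 + U)*(U + l))
√(A(-2173, -1585) + 202747) = √((-12 - 3088*(-1585) - 3088*(-2173) + 4*(-1585)² + 4*(-1585)*(-2173)) + 202747) = √((-12 + 4894480 + 6710224 + 4*2512225 + 13776820) + 202747) = √((-12 + 4894480 + 6710224 + 10048900 + 13776820) + 202747) = √(35430412 + 202747) = √35633159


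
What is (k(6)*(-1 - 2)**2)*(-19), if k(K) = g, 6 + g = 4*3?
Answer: -1026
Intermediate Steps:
g = 6 (g = -6 + 4*3 = -6 + 12 = 6)
k(K) = 6
(k(6)*(-1 - 2)**2)*(-19) = (6*(-1 - 2)**2)*(-19) = (6*(-3)**2)*(-19) = (6*9)*(-19) = 54*(-19) = -1026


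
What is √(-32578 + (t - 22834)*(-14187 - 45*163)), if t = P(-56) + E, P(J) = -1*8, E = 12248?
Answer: √227971490 ≈ 15099.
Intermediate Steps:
P(J) = -8
t = 12240 (t = -8 + 12248 = 12240)
√(-32578 + (t - 22834)*(-14187 - 45*163)) = √(-32578 + (12240 - 22834)*(-14187 - 45*163)) = √(-32578 - 10594*(-14187 - 7335)) = √(-32578 - 10594*(-21522)) = √(-32578 + 228004068) = √227971490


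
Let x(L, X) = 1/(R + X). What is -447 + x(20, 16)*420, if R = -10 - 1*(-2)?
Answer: -789/2 ≈ -394.50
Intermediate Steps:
R = -8 (R = -10 + 2 = -8)
x(L, X) = 1/(-8 + X)
-447 + x(20, 16)*420 = -447 + 420/(-8 + 16) = -447 + 420/8 = -447 + (⅛)*420 = -447 + 105/2 = -789/2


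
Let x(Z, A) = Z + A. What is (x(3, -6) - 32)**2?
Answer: 1225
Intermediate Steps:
x(Z, A) = A + Z
(x(3, -6) - 32)**2 = ((-6 + 3) - 32)**2 = (-3 - 32)**2 = (-35)**2 = 1225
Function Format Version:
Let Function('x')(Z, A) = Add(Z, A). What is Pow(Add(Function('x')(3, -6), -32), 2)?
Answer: 1225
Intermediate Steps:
Function('x')(Z, A) = Add(A, Z)
Pow(Add(Function('x')(3, -6), -32), 2) = Pow(Add(Add(-6, 3), -32), 2) = Pow(Add(-3, -32), 2) = Pow(-35, 2) = 1225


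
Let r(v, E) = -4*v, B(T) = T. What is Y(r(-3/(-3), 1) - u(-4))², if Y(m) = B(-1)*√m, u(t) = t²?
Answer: -20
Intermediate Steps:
Y(m) = -√m
Y(r(-3/(-3), 1) - u(-4))² = (-√(-(-12)/(-3) - 1*(-4)²))² = (-√(-(-12)*(-1)/3 - 1*16))² = (-√(-4*1 - 16))² = (-√(-4 - 16))² = (-√(-20))² = (-2*I*√5)² = -20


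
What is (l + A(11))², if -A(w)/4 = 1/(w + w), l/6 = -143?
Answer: 89113600/121 ≈ 7.3648e+5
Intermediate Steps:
l = -858 (l = 6*(-143) = -858)
A(w) = -2/w (A(w) = -4/(w + w) = -4*1/(2*w) = -2/w)
(l + A(11))² = (-858 - 2/11)² = (-9440/11)² = 89113600/121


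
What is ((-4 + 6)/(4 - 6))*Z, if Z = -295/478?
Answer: 295/478 ≈ 0.61716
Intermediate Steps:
Z = -295/478 (Z = -295*1/478 = -295/478 ≈ -0.61716)
((-4 + 6)/(4 - 6))*Z = ((-4 + 6)/(4 - 6))*(-295/478) = (2/(-2))*(-295/478) = (2*(-1/2))*(-295/478) = -1*(-295/478) = 295/478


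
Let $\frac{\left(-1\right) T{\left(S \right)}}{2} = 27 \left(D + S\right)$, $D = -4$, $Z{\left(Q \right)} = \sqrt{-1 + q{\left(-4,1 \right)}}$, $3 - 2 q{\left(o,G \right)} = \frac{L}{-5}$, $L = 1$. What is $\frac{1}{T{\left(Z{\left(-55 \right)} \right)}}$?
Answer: $\frac{10}{2079} + \frac{\sqrt{15}}{4158} \approx 0.0057415$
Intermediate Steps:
$q{\left(o,G \right)} = \frac{8}{5}$ ($q{\left(o,G \right)} = \frac{3}{2} - \frac{1 \frac{1}{-5}}{2} = \frac{3}{2} - \frac{1 \left(- \frac{1}{5}\right)}{2} = \frac{3}{2} - - \frac{1}{10} = \frac{3}{2} + \frac{1}{10} = \frac{8}{5}$)
$Z{\left(Q \right)} = \frac{\sqrt{15}}{5}$ ($Z{\left(Q \right)} = \sqrt{-1 + \frac{8}{5}} = \sqrt{\frac{3}{5}} = \frac{\sqrt{15}}{5}$)
$T{\left(S \right)} = 216 - 54 S$ ($T{\left(S \right)} = - 2 \cdot 27 \left(-4 + S\right) = - 2 \left(-108 + 27 S\right) = 216 - 54 S$)
$\frac{1}{T{\left(Z{\left(-55 \right)} \right)}} = \frac{1}{216 - 54 \frac{\sqrt{15}}{5}} = \frac{1}{216 - \frac{54 \sqrt{15}}{5}}$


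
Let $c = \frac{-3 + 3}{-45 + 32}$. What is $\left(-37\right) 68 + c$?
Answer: $-2516$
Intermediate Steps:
$c = 0$ ($c = \frac{0}{-13} = 0 \left(- \frac{1}{13}\right) = 0$)
$\left(-37\right) 68 + c = \left(-37\right) 68 + 0 = -2516 + 0 = -2516$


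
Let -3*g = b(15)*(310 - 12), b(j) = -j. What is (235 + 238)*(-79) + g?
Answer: -35877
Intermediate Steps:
g = 1490 (g = -(-1*15)*(310 - 12)/3 = -(-5)*298 = -1/3*(-4470) = 1490)
(235 + 238)*(-79) + g = (235 + 238)*(-79) + 1490 = 473*(-79) + 1490 = -37367 + 1490 = -35877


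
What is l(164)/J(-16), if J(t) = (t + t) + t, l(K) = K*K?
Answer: -1681/3 ≈ -560.33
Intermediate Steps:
l(K) = K²
J(t) = 3*t (J(t) = 2*t + t = 3*t)
l(164)/J(-16) = 164²/((3*(-16))) = 26896/(-48) = 26896*(-1/48) = -1681/3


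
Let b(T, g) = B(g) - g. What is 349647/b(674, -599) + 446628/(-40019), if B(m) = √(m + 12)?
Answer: 391476605183/684873732 - 116549*I*√587/119796 ≈ 571.6 - 23.571*I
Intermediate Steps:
B(m) = √(12 + m)
b(T, g) = √(12 + g) - g
349647/b(674, -599) + 446628/(-40019) = 349647/(√(12 - 599) - 1*(-599)) + 446628/(-40019) = 349647/(√(-587) + 599) + 446628*(-1/40019) = 349647/(I*√587 + 599) - 63804/5717 = 349647/(599 + I*√587) - 63804/5717 = -63804/5717 + 349647/(599 + I*√587)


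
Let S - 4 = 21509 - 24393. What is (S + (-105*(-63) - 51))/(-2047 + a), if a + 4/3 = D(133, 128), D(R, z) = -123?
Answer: -5526/3257 ≈ -1.6967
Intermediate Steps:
a = -373/3 (a = -4/3 - 123 = -373/3 ≈ -124.33)
S = -2880 (S = 4 + (21509 - 24393) = 4 - 2884 = -2880)
(S + (-105*(-63) - 51))/(-2047 + a) = (-2880 + (-105*(-63) - 51))/(-2047 - 373/3) = (-2880 + (6615 - 51))/(-6514/3) = (-2880 + 6564)*(-3/6514) = 3684*(-3/6514) = -5526/3257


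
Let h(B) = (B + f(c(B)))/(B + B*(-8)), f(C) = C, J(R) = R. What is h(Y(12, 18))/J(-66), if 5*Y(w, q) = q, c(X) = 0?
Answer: 1/462 ≈ 0.0021645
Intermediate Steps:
Y(w, q) = q/5
h(B) = -⅐ (h(B) = (B + 0)/(B + B*(-8)) = B/(B - 8*B) = B/((-7*B)) = B*(-1/(7*B)) = -⅐)
h(Y(12, 18))/J(-66) = -⅐/(-66) = -⅐*(-1/66) = 1/462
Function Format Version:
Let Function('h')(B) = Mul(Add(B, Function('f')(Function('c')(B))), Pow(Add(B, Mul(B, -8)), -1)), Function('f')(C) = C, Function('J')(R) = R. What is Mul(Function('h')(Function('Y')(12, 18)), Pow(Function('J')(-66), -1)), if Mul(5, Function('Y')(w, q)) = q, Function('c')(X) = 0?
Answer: Rational(1, 462) ≈ 0.0021645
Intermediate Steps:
Function('Y')(w, q) = Mul(Rational(1, 5), q)
Function('h')(B) = Rational(-1, 7) (Function('h')(B) = Mul(Add(B, 0), Pow(Add(B, Mul(B, -8)), -1)) = Mul(B, Pow(Add(B, Mul(-8, B)), -1)) = Mul(B, Pow(Mul(-7, B), -1)) = Mul(B, Mul(Rational(-1, 7), Pow(B, -1))) = Rational(-1, 7))
Mul(Function('h')(Function('Y')(12, 18)), Pow(Function('J')(-66), -1)) = Mul(Rational(-1, 7), Pow(-66, -1)) = Mul(Rational(-1, 7), Rational(-1, 66)) = Rational(1, 462)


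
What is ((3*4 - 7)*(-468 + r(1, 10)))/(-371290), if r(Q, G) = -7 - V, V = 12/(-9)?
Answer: 1421/222774 ≈ 0.0063787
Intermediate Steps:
V = -4/3 (V = 12*(-1/9) = -4/3 ≈ -1.3333)
r(Q, G) = -17/3 (r(Q, G) = -7 - 1*(-4/3) = -7 + 4/3 = -17/3)
((3*4 - 7)*(-468 + r(1, 10)))/(-371290) = ((3*4 - 7)*(-468 - 17/3))/(-371290) = ((12 - 7)*(-1421/3))*(-1/371290) = (5*(-1421/3))*(-1/371290) = -7105/3*(-1/371290) = 1421/222774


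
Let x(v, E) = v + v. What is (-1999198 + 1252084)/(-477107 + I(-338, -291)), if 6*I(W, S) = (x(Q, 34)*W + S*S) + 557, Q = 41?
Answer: 124519/77920 ≈ 1.5980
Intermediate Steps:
x(v, E) = 2*v
I(W, S) = 557/6 + S²/6 + 41*W/3 (I(W, S) = (((2*41)*W + S*S) + 557)/6 = ((82*W + S²) + 557)/6 = ((S² + 82*W) + 557)/6 = (557 + S² + 82*W)/6 = 557/6 + S²/6 + 41*W/3)
(-1999198 + 1252084)/(-477107 + I(-338, -291)) = (-1999198 + 1252084)/(-477107 + (557/6 + (⅙)*(-291)² + (41/3)*(-338))) = -747114/(-477107 + (557/6 + (⅙)*84681 - 13858/3)) = -747114/(-477107 + (557/6 + 28227/2 - 13858/3)) = -747114/(-477107 + 9587) = -747114/(-467520) = -747114*(-1/467520) = 124519/77920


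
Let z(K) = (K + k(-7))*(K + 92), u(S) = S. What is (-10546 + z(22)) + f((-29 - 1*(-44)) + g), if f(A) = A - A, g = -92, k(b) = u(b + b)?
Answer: -9634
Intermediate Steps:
k(b) = 2*b (k(b) = b + b = 2*b)
z(K) = (-14 + K)*(92 + K) (z(K) = (K + 2*(-7))*(K + 92) = (K - 14)*(92 + K) = (-14 + K)*(92 + K))
f(A) = 0
(-10546 + z(22)) + f((-29 - 1*(-44)) + g) = (-10546 + (-1288 + 22² + 78*22)) + 0 = (-10546 + (-1288 + 484 + 1716)) + 0 = (-10546 + 912) + 0 = -9634 + 0 = -9634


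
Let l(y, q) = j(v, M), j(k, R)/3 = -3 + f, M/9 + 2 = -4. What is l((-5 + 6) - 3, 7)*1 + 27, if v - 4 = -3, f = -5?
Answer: 3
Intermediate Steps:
v = 1 (v = 4 - 3 = 1)
M = -54 (M = -18 + 9*(-4) = -18 - 36 = -54)
j(k, R) = -24 (j(k, R) = 3*(-3 - 5) = 3*(-8) = -24)
l(y, q) = -24
l((-5 + 6) - 3, 7)*1 + 27 = -24*1 + 27 = -24 + 27 = 3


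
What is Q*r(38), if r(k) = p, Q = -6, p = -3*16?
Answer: 288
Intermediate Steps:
p = -48
r(k) = -48
Q*r(38) = -6*(-48) = 288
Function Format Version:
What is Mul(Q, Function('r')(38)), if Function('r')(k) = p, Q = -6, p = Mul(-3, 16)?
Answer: 288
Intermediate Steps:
p = -48
Function('r')(k) = -48
Mul(Q, Function('r')(38)) = Mul(-6, -48) = 288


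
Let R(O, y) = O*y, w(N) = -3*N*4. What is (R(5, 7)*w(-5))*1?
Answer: 2100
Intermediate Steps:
w(N) = -12*N
(R(5, 7)*w(-5))*1 = ((5*7)*(-12*(-5)))*1 = (35*60)*1 = 2100*1 = 2100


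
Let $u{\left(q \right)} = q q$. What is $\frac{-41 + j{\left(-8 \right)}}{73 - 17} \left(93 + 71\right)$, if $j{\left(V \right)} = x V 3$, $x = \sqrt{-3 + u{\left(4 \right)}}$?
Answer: $- \frac{1681}{14} - \frac{492 \sqrt{13}}{7} \approx -373.49$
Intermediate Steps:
$u{\left(q \right)} = q^{2}$
$x = \sqrt{13}$ ($x = \sqrt{-3 + 4^{2}} = \sqrt{-3 + 16} = \sqrt{13} \approx 3.6056$)
$j{\left(V \right)} = 3 V \sqrt{13}$ ($j{\left(V \right)} = \sqrt{13} V 3 = V \sqrt{13} \cdot 3 = 3 V \sqrt{13}$)
$\frac{-41 + j{\left(-8 \right)}}{73 - 17} \left(93 + 71\right) = \frac{-41 + 3 \left(-8\right) \sqrt{13}}{73 - 17} \left(93 + 71\right) = \frac{-41 - 24 \sqrt{13}}{56} \cdot 164 = \left(-41 - 24 \sqrt{13}\right) \frac{1}{56} \cdot 164 = \left(- \frac{41}{56} - \frac{3 \sqrt{13}}{7}\right) 164 = - \frac{1681}{14} - \frac{492 \sqrt{13}}{7}$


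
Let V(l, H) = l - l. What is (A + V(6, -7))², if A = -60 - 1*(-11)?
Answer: 2401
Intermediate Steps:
V(l, H) = 0
A = -49 (A = -60 + 11 = -49)
(A + V(6, -7))² = (-49 + 0)² = (-49)² = 2401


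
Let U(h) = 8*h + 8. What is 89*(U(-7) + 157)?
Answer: 9701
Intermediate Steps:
U(h) = 8 + 8*h
89*(U(-7) + 157) = 89*((8 + 8*(-7)) + 157) = 89*((8 - 56) + 157) = 89*(-48 + 157) = 89*109 = 9701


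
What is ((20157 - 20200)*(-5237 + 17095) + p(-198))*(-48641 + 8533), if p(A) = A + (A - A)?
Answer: 20458769936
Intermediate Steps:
p(A) = A (p(A) = A + 0 = A)
((20157 - 20200)*(-5237 + 17095) + p(-198))*(-48641 + 8533) = ((20157 - 20200)*(-5237 + 17095) - 198)*(-48641 + 8533) = (-43*11858 - 198)*(-40108) = (-509894 - 198)*(-40108) = -510092*(-40108) = 20458769936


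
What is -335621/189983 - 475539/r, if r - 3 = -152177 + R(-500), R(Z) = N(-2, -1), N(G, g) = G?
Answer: 39270864541/28910853008 ≈ 1.3583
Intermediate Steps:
R(Z) = -2
r = -152176 (r = 3 + (-152177 - 2) = 3 - 152179 = -152176)
-335621/189983 - 475539/r = -335621/189983 - 475539/(-152176) = -335621*1/189983 - 475539*(-1/152176) = -335621/189983 + 475539/152176 = 39270864541/28910853008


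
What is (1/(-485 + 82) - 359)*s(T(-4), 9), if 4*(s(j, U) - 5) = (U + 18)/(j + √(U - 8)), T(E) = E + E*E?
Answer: -20761293/10478 ≈ -1981.4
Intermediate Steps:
T(E) = E + E²
s(j, U) = 5 + (18 + U)/(4*(j + √(-8 + U))) (s(j, U) = 5 + ((U + 18)/(j + √(U - 8)))/4 = 5 + ((18 + U)/(j + √(-8 + U)))/4 = 5 + (18 + U)/(4*(j + √(-8 + U))))
(1/(-485 + 82) - 359)*s(T(-4), 9) = (1/(-485 + 82) - 359)*((18 + 9 + 20*(-4*(1 - 4)) + 20*√(-8 + 9))/(4*(-4*(1 - 4) + √(-8 + 9)))) = (1/(-403) - 359)*((18 + 9 + 20*(-4*(-3)) + 20*√1)/(4*(-4*(-3) + √1))) = (-1/403 - 359)*((18 + 9 + 20*12 + 20*1)/(4*(12 + 1))) = -72339*(18 + 9 + 240 + 20)/(806*13) = -72339*287/(806*13) = -144678/403*287/52 = -20761293/10478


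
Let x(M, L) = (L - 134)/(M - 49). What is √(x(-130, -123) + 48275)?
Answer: √1546825278/179 ≈ 219.72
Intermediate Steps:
x(M, L) = (-134 + L)/(-49 + M)
√(x(-130, -123) + 48275) = √((-134 - 123)/(-49 - 130) + 48275) = √(-257/(-179) + 48275) = √(-1/179*(-257) + 48275) = √(257/179 + 48275) = √(8641482/179) = √1546825278/179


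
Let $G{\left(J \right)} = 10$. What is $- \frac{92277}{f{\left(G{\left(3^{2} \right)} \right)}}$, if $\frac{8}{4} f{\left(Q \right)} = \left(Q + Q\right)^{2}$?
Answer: $- \frac{92277}{200} \approx -461.38$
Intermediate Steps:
$f{\left(Q \right)} = 2 Q^{2}$ ($f{\left(Q \right)} = \frac{\left(Q + Q\right)^{2}}{2} = \frac{\left(2 Q\right)^{2}}{2} = \frac{4 Q^{2}}{2} = 2 Q^{2}$)
$- \frac{92277}{f{\left(G{\left(3^{2} \right)} \right)}} = - \frac{92277}{2 \cdot 10^{2}} = - \frac{92277}{2 \cdot 100} = - \frac{92277}{200}$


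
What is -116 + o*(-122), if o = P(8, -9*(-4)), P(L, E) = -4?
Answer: 372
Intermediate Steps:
o = -4
-116 + o*(-122) = -116 - 4*(-122) = -116 + 488 = 372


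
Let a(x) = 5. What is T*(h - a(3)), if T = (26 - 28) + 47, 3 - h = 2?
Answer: -180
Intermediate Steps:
h = 1 (h = 3 - 1*2 = 3 - 2 = 1)
T = 45 (T = -2 + 47 = 45)
T*(h - a(3)) = 45*(1 - 1*5) = 45*(1 - 5) = 45*(-4) = -180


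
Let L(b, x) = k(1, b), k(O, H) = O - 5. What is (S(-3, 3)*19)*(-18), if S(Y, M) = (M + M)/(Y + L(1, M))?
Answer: 2052/7 ≈ 293.14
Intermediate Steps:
k(O, H) = -5 + O
L(b, x) = -4 (L(b, x) = -5 + 1 = -4)
S(Y, M) = 2*M/(-4 + Y) (S(Y, M) = (M + M)/(Y - 4) = (2*M)/(-4 + Y) = 2*M/(-4 + Y))
(S(-3, 3)*19)*(-18) = ((2*3/(-4 - 3))*19)*(-18) = ((2*3/(-7))*19)*(-18) = ((2*3*(-1/7))*19)*(-18) = -6/7*19*(-18) = -114/7*(-18) = 2052/7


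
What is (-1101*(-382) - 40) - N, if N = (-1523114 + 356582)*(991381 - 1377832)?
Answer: -450807037390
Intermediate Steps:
N = 450807457932 (N = -1166532*(-386451) = 450807457932)
(-1101*(-382) - 40) - N = (-1101*(-382) - 40) - 1*450807457932 = (420582 - 40) - 450807457932 = 420542 - 450807457932 = -450807037390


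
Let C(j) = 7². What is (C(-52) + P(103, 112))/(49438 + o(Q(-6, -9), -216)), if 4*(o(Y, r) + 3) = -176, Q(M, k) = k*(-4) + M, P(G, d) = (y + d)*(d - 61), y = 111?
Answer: 11422/49391 ≈ 0.23126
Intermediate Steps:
P(G, d) = (-61 + d)*(111 + d) (P(G, d) = (111 + d)*(d - 61) = (111 + d)*(-61 + d) = (-61 + d)*(111 + d))
C(j) = 49
Q(M, k) = M - 4*k (Q(M, k) = -4*k + M = M - 4*k)
o(Y, r) = -47 (o(Y, r) = -3 + (¼)*(-176) = -3 - 44 = -47)
(C(-52) + P(103, 112))/(49438 + o(Q(-6, -9), -216)) = (49 + (-6771 + 112² + 50*112))/(49438 - 47) = (49 + (-6771 + 12544 + 5600))/49391 = (49 + 11373)*(1/49391) = 11422*(1/49391) = 11422/49391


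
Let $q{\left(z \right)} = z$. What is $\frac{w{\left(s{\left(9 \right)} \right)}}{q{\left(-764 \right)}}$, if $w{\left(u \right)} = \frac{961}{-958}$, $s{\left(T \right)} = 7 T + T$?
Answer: $\frac{961}{731912} \approx 0.001313$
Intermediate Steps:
$s{\left(T \right)} = 8 T$
$w{\left(u \right)} = - \frac{961}{958}$ ($w{\left(u \right)} = 961 \left(- \frac{1}{958}\right) = - \frac{961}{958}$)
$\frac{w{\left(s{\left(9 \right)} \right)}}{q{\left(-764 \right)}} = - \frac{961}{958 \left(-764\right)} = \left(- \frac{961}{958}\right) \left(- \frac{1}{764}\right) = \frac{961}{731912}$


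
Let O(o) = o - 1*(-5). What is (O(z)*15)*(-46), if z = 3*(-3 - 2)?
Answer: 6900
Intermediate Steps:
z = -15 (z = 3*(-5) = -15)
O(o) = 5 + o (O(o) = o + 5 = 5 + o)
(O(z)*15)*(-46) = ((5 - 15)*15)*(-46) = -10*15*(-46) = -150*(-46) = 6900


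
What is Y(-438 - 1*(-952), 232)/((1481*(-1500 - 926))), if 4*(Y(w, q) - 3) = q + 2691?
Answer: -2935/14371624 ≈ -0.00020422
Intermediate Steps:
Y(w, q) = 2703/4 + q/4 (Y(w, q) = 3 + (q + 2691)/4 = 3 + (2691 + q)/4 = 3 + (2691/4 + q/4) = 2703/4 + q/4)
Y(-438 - 1*(-952), 232)/((1481*(-1500 - 926))) = (2703/4 + (1/4)*232)/((1481*(-1500 - 926))) = (2703/4 + 58)/((1481*(-2426))) = (2935/4)/(-3592906) = (2935/4)*(-1/3592906) = -2935/14371624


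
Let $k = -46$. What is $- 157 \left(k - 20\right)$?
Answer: $10362$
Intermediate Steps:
$- 157 \left(k - 20\right) = - 157 \left(-46 - 20\right) = \left(-157\right) \left(-66\right) = 10362$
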